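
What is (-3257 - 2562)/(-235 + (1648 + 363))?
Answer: -5819/1776 ≈ -3.2765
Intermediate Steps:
(-3257 - 2562)/(-235 + (1648 + 363)) = -5819/(-235 + 2011) = -5819/1776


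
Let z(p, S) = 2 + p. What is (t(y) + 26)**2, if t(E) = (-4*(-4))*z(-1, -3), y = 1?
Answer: 1764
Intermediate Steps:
t(E) = 16 (t(E) = (-4*(-4))*(2 - 1) = 16*1 = 16)
(t(y) + 26)**2 = (16 + 26)**2 = 42**2 = 1764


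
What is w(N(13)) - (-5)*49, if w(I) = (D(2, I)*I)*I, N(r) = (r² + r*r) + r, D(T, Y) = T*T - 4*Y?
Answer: -172481155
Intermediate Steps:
D(T, Y) = T² - 4*Y
N(r) = r + 2*r² (N(r) = (r² + r²) + r = 2*r² + r = r + 2*r²)
w(I) = I²*(4 - 4*I) (w(I) = ((2² - 4*I)*I)*I = ((4 - 4*I)*I)*I = (I*(4 - 4*I))*I = I²*(4 - 4*I))
w(N(13)) - (-5)*49 = 4*(13*(1 + 2*13))²*(1 - 13*(1 + 2*13)) - (-5)*49 = 4*(13*(1 + 26))²*(1 - 13*(1 + 26)) - 1*(-245) = 4*(13*27)²*(1 - 13*27) + 245 = 4*351²*(1 - 1*351) + 245 = 4*123201*(1 - 351) + 245 = 4*123201*(-350) + 245 = -172481400 + 245 = -172481155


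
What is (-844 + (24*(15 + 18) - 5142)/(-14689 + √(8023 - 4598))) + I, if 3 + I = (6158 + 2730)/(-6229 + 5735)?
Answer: -23041346442119/26646767056 + 10875*√137/107881648 ≈ -864.69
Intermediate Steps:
I = -5185/247 (I = -3 + (6158 + 2730)/(-6229 + 5735) = -3 + 8888/(-494) = -3 + 8888*(-1/494) = -3 - 4444/247 = -5185/247 ≈ -20.992)
(-844 + (24*(15 + 18) - 5142)/(-14689 + √(8023 - 4598))) + I = (-844 + (24*(15 + 18) - 5142)/(-14689 + √(8023 - 4598))) - 5185/247 = (-844 + (24*33 - 5142)/(-14689 + √3425)) - 5185/247 = (-844 + (792 - 5142)/(-14689 + 5*√137)) - 5185/247 = (-844 - 4350/(-14689 + 5*√137)) - 5185/247 = -213653/247 - 4350/(-14689 + 5*√137)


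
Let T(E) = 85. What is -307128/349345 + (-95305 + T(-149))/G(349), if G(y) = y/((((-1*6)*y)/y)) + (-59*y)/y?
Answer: 199371874416/245589535 ≈ 811.81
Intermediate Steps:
G(y) = -59 - y/6 (G(y) = y/(((-6*y)/y)) - 59 = y/(-6) - 59 = y*(-1/6) - 59 = -y/6 - 59 = -59 - y/6)
-307128/349345 + (-95305 + T(-149))/G(349) = -307128/349345 + (-95305 + 85)/(-59 - 1/6*349) = -307128*1/349345 - 95220/(-59 - 349/6) = -307128/349345 - 95220/(-703/6) = -307128/349345 - 95220*(-6/703) = -307128/349345 + 571320/703 = 199371874416/245589535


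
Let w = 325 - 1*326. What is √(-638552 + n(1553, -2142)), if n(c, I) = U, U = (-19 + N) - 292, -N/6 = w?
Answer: I*√638857 ≈ 799.29*I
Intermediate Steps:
w = -1 (w = 325 - 326 = -1)
N = 6 (N = -6*(-1) = 6)
U = -305 (U = (-19 + 6) - 292 = -13 - 292 = -305)
n(c, I) = -305
√(-638552 + n(1553, -2142)) = √(-638552 - 305) = √(-638857) = I*√638857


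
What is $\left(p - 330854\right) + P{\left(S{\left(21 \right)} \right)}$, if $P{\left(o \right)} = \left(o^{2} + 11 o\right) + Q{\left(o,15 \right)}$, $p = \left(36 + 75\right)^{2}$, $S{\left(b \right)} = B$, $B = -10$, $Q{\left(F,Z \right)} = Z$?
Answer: $-318528$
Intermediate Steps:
$S{\left(b \right)} = -10$
$p = 12321$ ($p = 111^{2} = 12321$)
$P{\left(o \right)} = 15 + o^{2} + 11 o$ ($P{\left(o \right)} = \left(o^{2} + 11 o\right) + 15 = 15 + o^{2} + 11 o$)
$\left(p - 330854\right) + P{\left(S{\left(21 \right)} \right)} = \left(12321 - 330854\right) + \left(15 + \left(-10\right)^{2} + 11 \left(-10\right)\right) = -318533 + \left(15 + 100 - 110\right) = -318533 + 5 = -318528$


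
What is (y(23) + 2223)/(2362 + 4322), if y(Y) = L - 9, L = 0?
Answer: 369/1114 ≈ 0.33124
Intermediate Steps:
y(Y) = -9 (y(Y) = 0 - 9 = -9)
(y(23) + 2223)/(2362 + 4322) = (-9 + 2223)/(2362 + 4322) = 2214/6684 = 2214*(1/6684) = 369/1114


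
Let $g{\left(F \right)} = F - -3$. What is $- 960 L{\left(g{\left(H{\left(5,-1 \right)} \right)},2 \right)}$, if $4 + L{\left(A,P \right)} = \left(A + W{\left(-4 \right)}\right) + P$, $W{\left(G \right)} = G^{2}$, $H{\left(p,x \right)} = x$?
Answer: $-15360$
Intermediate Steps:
$g{\left(F \right)} = 3 + F$ ($g{\left(F \right)} = F + 3 = 3 + F$)
$L{\left(A,P \right)} = 12 + A + P$ ($L{\left(A,P \right)} = -4 + \left(\left(A + \left(-4\right)^{2}\right) + P\right) = -4 + \left(\left(A + 16\right) + P\right) = -4 + \left(\left(16 + A\right) + P\right) = -4 + \left(16 + A + P\right) = 12 + A + P$)
$- 960 L{\left(g{\left(H{\left(5,-1 \right)} \right)},2 \right)} = - 960 \left(12 + \left(3 - 1\right) + 2\right) = - 960 \left(12 + 2 + 2\right) = \left(-960\right) 16 = -15360$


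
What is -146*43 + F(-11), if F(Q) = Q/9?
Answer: -56513/9 ≈ -6279.2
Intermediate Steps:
F(Q) = Q/9 (F(Q) = Q*(1/9) = Q/9)
-146*43 + F(-11) = -146*43 + (1/9)*(-11) = -6278 - 11/9 = -56513/9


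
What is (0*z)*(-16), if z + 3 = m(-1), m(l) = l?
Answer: 0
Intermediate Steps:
z = -4 (z = -3 - 1 = -4)
(0*z)*(-16) = (0*(-4))*(-16) = 0*(-16) = 0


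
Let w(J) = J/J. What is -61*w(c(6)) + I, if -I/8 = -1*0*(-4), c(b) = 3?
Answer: -61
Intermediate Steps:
I = 0 (I = -8*(-1*0)*(-4) = -0*(-4) = -8*0 = 0)
w(J) = 1
-61*w(c(6)) + I = -61*1 + 0 = -61 + 0 = -61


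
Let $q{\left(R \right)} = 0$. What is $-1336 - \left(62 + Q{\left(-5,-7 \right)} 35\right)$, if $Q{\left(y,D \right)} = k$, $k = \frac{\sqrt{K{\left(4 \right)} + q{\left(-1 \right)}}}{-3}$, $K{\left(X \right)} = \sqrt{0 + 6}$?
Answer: $-1398 + \frac{35 \sqrt[4]{6}}{3} \approx -1379.7$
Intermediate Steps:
$K{\left(X \right)} = \sqrt{6}$
$k = - \frac{\sqrt[4]{6}}{3}$ ($k = \frac{\sqrt{\sqrt{6} + 0}}{-3} = \sqrt{\sqrt{6}} \left(- \frac{1}{3}\right) = \sqrt[4]{6} \left(- \frac{1}{3}\right) = - \frac{\sqrt[4]{6}}{3} \approx -0.5217$)
$Q{\left(y,D \right)} = - \frac{\sqrt[4]{6}}{3}$
$-1336 - \left(62 + Q{\left(-5,-7 \right)} 35\right) = -1336 - \left(62 + - \frac{\sqrt[4]{6}}{3} \cdot 35\right) = -1336 - \left(62 - \frac{35 \sqrt[4]{6}}{3}\right) = -1398 + \frac{35 \sqrt[4]{6}}{3}$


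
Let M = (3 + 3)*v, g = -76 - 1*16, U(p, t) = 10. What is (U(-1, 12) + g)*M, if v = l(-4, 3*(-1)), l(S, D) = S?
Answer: 1968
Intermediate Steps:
v = -4
g = -92 (g = -76 - 16 = -92)
M = -24 (M = (3 + 3)*(-4) = 6*(-4) = -24)
(U(-1, 12) + g)*M = (10 - 92)*(-24) = -82*(-24) = 1968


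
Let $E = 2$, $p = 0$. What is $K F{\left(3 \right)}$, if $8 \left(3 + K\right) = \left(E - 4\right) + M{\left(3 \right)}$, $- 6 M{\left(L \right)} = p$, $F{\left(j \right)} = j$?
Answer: $- \frac{39}{4} \approx -9.75$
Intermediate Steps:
$M{\left(L \right)} = 0$ ($M{\left(L \right)} = \left(- \frac{1}{6}\right) 0 = 0$)
$K = - \frac{13}{4}$ ($K = -3 + \frac{\left(2 - 4\right) + 0}{8} = -3 + \frac{-2 + 0}{8} = -3 + \frac{1}{8} \left(-2\right) = -3 - \frac{1}{4} = - \frac{13}{4} \approx -3.25$)
$K F{\left(3 \right)} = \left(- \frac{13}{4}\right) 3 = - \frac{39}{4}$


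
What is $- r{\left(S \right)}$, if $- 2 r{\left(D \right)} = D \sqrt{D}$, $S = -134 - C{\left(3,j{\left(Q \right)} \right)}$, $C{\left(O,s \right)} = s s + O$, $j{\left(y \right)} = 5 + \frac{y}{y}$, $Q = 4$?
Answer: $- \frac{173 i \sqrt{173}}{2} \approx - 1137.7 i$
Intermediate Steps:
$j{\left(y \right)} = 6$ ($j{\left(y \right)} = 5 + 1 = 6$)
$C{\left(O,s \right)} = O + s^{2}$ ($C{\left(O,s \right)} = s^{2} + O = O + s^{2}$)
$S = -173$ ($S = -134 - \left(3 + 6^{2}\right) = -134 - \left(3 + 36\right) = -134 - 39 = -173$)
$r{\left(D \right)} = - \frac{D^{\frac{3}{2}}}{2}$ ($r{\left(D \right)} = - \frac{D \sqrt{D}}{2} = - \frac{D^{\frac{3}{2}}}{2}$)
$- r{\left(S \right)} = - \frac{\left(-1\right) \left(-173\right)^{\frac{3}{2}}}{2} = - \frac{\left(-1\right) \left(- 173 i \sqrt{173}\right)}{2} = - \frac{173 i \sqrt{173}}{2}$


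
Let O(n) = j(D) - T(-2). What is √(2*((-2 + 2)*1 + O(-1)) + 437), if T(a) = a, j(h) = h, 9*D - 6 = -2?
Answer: √3977/3 ≈ 21.021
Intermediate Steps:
D = 4/9 (D = ⅔ + (⅑)*(-2) = ⅔ - 2/9 = 4/9 ≈ 0.44444)
O(n) = 22/9 (O(n) = 4/9 - 1*(-2) = 4/9 + 2 = 22/9)
√(2*((-2 + 2)*1 + O(-1)) + 437) = √(2*((-2 + 2)*1 + 22/9) + 437) = √(2*(0*1 + 22/9) + 437) = √(2*(0 + 22/9) + 437) = √(2*(22/9) + 437) = √(44/9 + 437) = √(3977/9) = √3977/3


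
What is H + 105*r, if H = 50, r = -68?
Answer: -7090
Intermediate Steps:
H + 105*r = 50 + 105*(-68) = 50 - 7140 = -7090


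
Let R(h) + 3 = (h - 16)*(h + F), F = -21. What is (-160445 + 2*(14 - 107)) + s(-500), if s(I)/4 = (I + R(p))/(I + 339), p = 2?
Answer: -25860643/161 ≈ -1.6063e+5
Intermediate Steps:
R(h) = -3 + (-21 + h)*(-16 + h) (R(h) = -3 + (h - 16)*(h - 21) = -3 + (-16 + h)*(-21 + h) = -3 + (-21 + h)*(-16 + h))
s(I) = 4*(263 + I)/(339 + I) (s(I) = 4*((I + (333 + 2**2 - 37*2))/(I + 339)) = 4*((I + (333 + 4 - 74))/(339 + I)) = 4*((I + 263)/(339 + I)) = 4*((263 + I)/(339 + I)) = 4*(263 + I)/(339 + I))
(-160445 + 2*(14 - 107)) + s(-500) = (-160445 + 2*(14 - 107)) + 4*(263 - 500)/(339 - 500) = (-160445 + 2*(-93)) + 4*(-237)/(-161) = (-160445 - 186) + 4*(-1/161)*(-237) = -160631 + 948/161 = -25860643/161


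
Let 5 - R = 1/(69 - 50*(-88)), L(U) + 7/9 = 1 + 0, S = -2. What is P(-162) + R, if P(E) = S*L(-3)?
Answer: 183220/40221 ≈ 4.5553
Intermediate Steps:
L(U) = 2/9 (L(U) = -7/9 + (1 + 0) = -7/9 + 1 = 2/9)
R = 22344/4469 (R = 5 - 1/(69 - 50*(-88)) = 5 - 1/(69 + 4400) = 5 - 1/4469 = 22344/4469 ≈ 4.9998)
P(E) = -4/9 (P(E) = -2*2/9 = -4/9)
P(-162) + R = -4/9 + 22344/4469 = 183220/40221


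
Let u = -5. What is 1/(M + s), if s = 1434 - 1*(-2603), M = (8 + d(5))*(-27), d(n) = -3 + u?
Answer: 1/4037 ≈ 0.00024771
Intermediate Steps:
d(n) = -8 (d(n) = -3 - 5 = -8)
M = 0 (M = (8 - 8)*(-27) = 0*(-27) = 0)
s = 4037 (s = 1434 + 2603 = 4037)
1/(M + s) = 1/(0 + 4037) = 1/4037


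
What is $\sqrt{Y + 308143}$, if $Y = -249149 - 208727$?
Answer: $3 i \sqrt{16637} \approx 386.95 i$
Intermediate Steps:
$Y = -457876$ ($Y = -249149 - 208727 = -457876$)
$\sqrt{Y + 308143} = \sqrt{-457876 + 308143} = \sqrt{-149733} = 3 i \sqrt{16637}$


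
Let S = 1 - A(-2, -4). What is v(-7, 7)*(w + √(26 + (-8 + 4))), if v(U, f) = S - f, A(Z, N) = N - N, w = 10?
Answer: -60 - 6*√22 ≈ -88.142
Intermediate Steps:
A(Z, N) = 0
S = 1 (S = 1 - 1*0 = 1 + 0 = 1)
v(U, f) = 1 - f
v(-7, 7)*(w + √(26 + (-8 + 4))) = (1 - 1*7)*(10 + √(26 + (-8 + 4))) = (1 - 7)*(10 + √(26 - 4)) = -6*(10 + √22) = -60 - 6*√22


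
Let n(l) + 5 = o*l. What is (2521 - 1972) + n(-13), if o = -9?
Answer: 661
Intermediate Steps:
n(l) = -5 - 9*l
(2521 - 1972) + n(-13) = (2521 - 1972) + (-5 - 9*(-13)) = 549 + (-5 + 117) = 549 + 112 = 661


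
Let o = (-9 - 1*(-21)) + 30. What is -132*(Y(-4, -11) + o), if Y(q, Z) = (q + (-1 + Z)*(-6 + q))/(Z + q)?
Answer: -22616/5 ≈ -4523.2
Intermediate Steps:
o = 42 (o = (-9 + 21) + 30 = 12 + 30 = 42)
Y(q, Z) = (q + (-1 + Z)*(-6 + q))/(Z + q)
-132*(Y(-4, -11) + o) = -132*((6 - 6*(-11) - 11*(-4))/(-11 - 4) + 42) = -132*((6 + 66 + 44)/(-15) + 42) = -132*(-1/15*116 + 42) = -132*(-116/15 + 42) = -132*514/15 = -22616/5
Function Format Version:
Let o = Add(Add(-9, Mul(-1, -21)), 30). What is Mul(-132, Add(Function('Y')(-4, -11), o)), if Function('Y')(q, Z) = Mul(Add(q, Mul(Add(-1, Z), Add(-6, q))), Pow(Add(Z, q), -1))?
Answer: Rational(-22616, 5) ≈ -4523.2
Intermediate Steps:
o = 42 (o = Add(Add(-9, 21), 30) = Add(12, 30) = 42)
Function('Y')(q, Z) = Mul(Pow(Add(Z, q), -1), Add(q, Mul(Add(-1, Z), Add(-6, q))))
Mul(-132, Add(Function('Y')(-4, -11), o)) = Mul(-132, Add(Mul(Pow(Add(-11, -4), -1), Add(6, Mul(-6, -11), Mul(-11, -4))), 42)) = Mul(-132, Add(Mul(Pow(-15, -1), Add(6, 66, 44)), 42)) = Mul(-132, Add(Mul(Rational(-1, 15), 116), 42)) = Mul(-132, Add(Rational(-116, 15), 42)) = Mul(-132, Rational(514, 15)) = Rational(-22616, 5)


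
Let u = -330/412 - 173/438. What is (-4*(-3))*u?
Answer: -107908/7519 ≈ -14.351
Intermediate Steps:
u = -26977/22557 (u = -330*1/412 - 173*1/438 = -165/206 - 173/438 = -26977/22557 ≈ -1.1959)
(-4*(-3))*u = -4*(-3)*(-26977/22557) = 12*(-26977/22557) = -107908/7519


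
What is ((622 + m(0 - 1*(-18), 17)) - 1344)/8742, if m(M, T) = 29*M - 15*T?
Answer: -455/8742 ≈ -0.052048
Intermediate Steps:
m(M, T) = -15*T + 29*M
((622 + m(0 - 1*(-18), 17)) - 1344)/8742 = ((622 + (-15*17 + 29*(0 - 1*(-18)))) - 1344)/8742 = ((622 + (-255 + 29*(0 + 18))) - 1344)*(1/8742) = ((622 + (-255 + 29*18)) - 1344)*(1/8742) = ((622 + (-255 + 522)) - 1344)*(1/8742) = ((622 + 267) - 1344)*(1/8742) = (889 - 1344)*(1/8742) = -455*1/8742 = -455/8742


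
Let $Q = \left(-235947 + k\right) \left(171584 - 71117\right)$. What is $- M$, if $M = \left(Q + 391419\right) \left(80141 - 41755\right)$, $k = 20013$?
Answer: $832740116848974$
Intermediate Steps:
$Q = -21694241178$ ($Q = \left(-235947 + 20013\right) \left(171584 - 71117\right) = \left(-215934\right) 100467 = -21694241178$)
$M = -832740116848974$ ($M = \left(-21694241178 + 391419\right) \left(80141 - 41755\right) = \left(-21693849759\right) 38386 = -832740116848974$)
$- M = \left(-1\right) \left(-832740116848974\right) = 832740116848974$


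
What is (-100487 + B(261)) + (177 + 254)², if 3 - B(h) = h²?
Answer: 17156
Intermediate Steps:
B(h) = 3 - h²
(-100487 + B(261)) + (177 + 254)² = (-100487 + (3 - 1*261²)) + (177 + 254)² = (-100487 + (3 - 1*68121)) + 431² = (-100487 + (3 - 68121)) + 185761 = (-100487 - 68118) + 185761 = -168605 + 185761 = 17156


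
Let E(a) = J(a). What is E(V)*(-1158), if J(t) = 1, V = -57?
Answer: -1158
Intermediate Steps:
E(a) = 1
E(V)*(-1158) = 1*(-1158) = -1158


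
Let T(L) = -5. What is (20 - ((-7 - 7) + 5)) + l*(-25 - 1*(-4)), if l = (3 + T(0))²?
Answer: -55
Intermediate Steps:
l = 4 (l = (3 - 5)² = (-2)² = 4)
(20 - ((-7 - 7) + 5)) + l*(-25 - 1*(-4)) = (20 - ((-7 - 7) + 5)) + 4*(-25 - 1*(-4)) = (20 - (-14 + 5)) + 4*(-25 + 4) = (20 - 1*(-9)) + 4*(-21) = (20 + 9) - 84 = 29 - 84 = -55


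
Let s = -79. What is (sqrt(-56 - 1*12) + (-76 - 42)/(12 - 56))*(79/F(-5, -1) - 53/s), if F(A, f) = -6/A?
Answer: 1859857/10428 + 31523*I*sqrt(17)/237 ≈ 178.35 + 548.41*I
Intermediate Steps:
(sqrt(-56 - 1*12) + (-76 - 42)/(12 - 56))*(79/F(-5, -1) - 53/s) = (sqrt(-56 - 1*12) + (-76 - 42)/(12 - 56))*(79/((-6/(-5))) - 53/(-79)) = (sqrt(-56 - 12) - 118/(-44))*(79/((-6*(-1/5))) - 53*(-1/79)) = (sqrt(-68) - 118*(-1/44))*(79/(6/5) + 53/79) = (2*I*sqrt(17) + 59/22)*(79*(5/6) + 53/79) = (59/22 + 2*I*sqrt(17))*(395/6 + 53/79) = (59/22 + 2*I*sqrt(17))*(31523/474) = 1859857/10428 + 31523*I*sqrt(17)/237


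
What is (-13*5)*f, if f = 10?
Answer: -650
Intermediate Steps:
(-13*5)*f = -13*5*10 = -65*10 = -650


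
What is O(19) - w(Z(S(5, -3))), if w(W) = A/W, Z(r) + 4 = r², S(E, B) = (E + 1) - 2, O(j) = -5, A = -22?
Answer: -19/6 ≈ -3.1667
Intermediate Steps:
S(E, B) = -1 + E (S(E, B) = (1 + E) - 2 = -1 + E)
Z(r) = -4 + r²
w(W) = -22/W
O(19) - w(Z(S(5, -3))) = -5 - (-22)/(-4 + (-1 + 5)²) = -5 - (-22)/(-4 + 4²) = -5 - (-22)/(-4 + 16) = -5 - (-22)/12 = -5 - 1*(-11/6) = -5 + 11/6 = -19/6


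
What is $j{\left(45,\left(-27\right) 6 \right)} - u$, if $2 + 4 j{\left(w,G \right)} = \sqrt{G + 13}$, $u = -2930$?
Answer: $\frac{5859}{2} + \frac{i \sqrt{149}}{4} \approx 2929.5 + 3.0516 i$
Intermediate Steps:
$j{\left(w,G \right)} = - \frac{1}{2} + \frac{\sqrt{13 + G}}{4}$ ($j{\left(w,G \right)} = - \frac{1}{2} + \frac{\sqrt{G + 13}}{4} = - \frac{1}{2} + \frac{\sqrt{13 + G}}{4}$)
$j{\left(45,\left(-27\right) 6 \right)} - u = \left(- \frac{1}{2} + \frac{\sqrt{13 - 162}}{4}\right) - -2930 = \left(- \frac{1}{2} + \frac{\sqrt{13 - 162}}{4}\right) + 2930 = \left(- \frac{1}{2} + \frac{\sqrt{-149}}{4}\right) + 2930 = \left(- \frac{1}{2} + \frac{i \sqrt{149}}{4}\right) + 2930 = \frac{5859}{2} + \frac{i \sqrt{149}}{4}$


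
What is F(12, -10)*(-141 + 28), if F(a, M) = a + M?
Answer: -226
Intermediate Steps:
F(a, M) = M + a
F(12, -10)*(-141 + 28) = (-10 + 12)*(-141 + 28) = 2*(-113) = -226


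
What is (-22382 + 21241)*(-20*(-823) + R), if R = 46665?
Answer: -72025625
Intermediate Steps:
(-22382 + 21241)*(-20*(-823) + R) = (-22382 + 21241)*(-20*(-823) + 46665) = -1141*(16460 + 46665) = -1141*63125 = -72025625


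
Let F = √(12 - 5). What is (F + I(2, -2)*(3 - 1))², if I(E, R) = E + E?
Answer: (8 + √7)² ≈ 113.33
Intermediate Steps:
I(E, R) = 2*E
F = √7 ≈ 2.6458
(F + I(2, -2)*(3 - 1))² = (√7 + (2*2)*(3 - 1))² = (√7 + 4*2)² = (√7 + 8)² = (8 + √7)²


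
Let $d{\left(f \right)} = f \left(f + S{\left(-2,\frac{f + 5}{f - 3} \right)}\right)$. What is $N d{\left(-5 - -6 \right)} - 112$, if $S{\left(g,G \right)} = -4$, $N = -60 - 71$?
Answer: $281$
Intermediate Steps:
$N = -131$ ($N = -60 - 71 = -131$)
$d{\left(f \right)} = f \left(-4 + f\right)$ ($d{\left(f \right)} = f \left(f - 4\right) = f \left(-4 + f\right)$)
$N d{\left(-5 - -6 \right)} - 112 = - 131 \left(-5 - -6\right) \left(-4 - -1\right) - 112 = - 131 \left(-5 + 6\right) \left(-4 + \left(-5 + 6\right)\right) - 112 = - 131 \cdot 1 \left(-4 + 1\right) - 112 = - 131 \cdot 1 \left(-3\right) - 112 = \left(-131\right) \left(-3\right) - 112 = 393 - 112 = 281$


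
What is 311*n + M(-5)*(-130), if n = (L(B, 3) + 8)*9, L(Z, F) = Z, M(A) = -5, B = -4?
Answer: 11846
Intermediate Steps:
n = 36 (n = (-4 + 8)*9 = 4*9 = 36)
311*n + M(-5)*(-130) = 311*36 - 5*(-130) = 11196 + 650 = 11846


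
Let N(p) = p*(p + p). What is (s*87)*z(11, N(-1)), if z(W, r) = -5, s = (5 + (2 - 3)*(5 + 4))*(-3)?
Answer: -5220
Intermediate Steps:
N(p) = 2*p² (N(p) = p*(2*p) = 2*p²)
s = 12 (s = (5 - 1*9)*(-3) = (5 - 9)*(-3) = -4*(-3) = 12)
(s*87)*z(11, N(-1)) = (12*87)*(-5) = 1044*(-5) = -5220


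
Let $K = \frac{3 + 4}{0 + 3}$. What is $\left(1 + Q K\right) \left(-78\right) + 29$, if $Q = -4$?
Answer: $679$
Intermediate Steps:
$K = \frac{7}{3} \approx 2.3333$
$\left(1 + Q K\right) \left(-78\right) + 29 = \left(1 - \frac{28}{3}\right) \left(-78\right) + 29 = \left(- \frac{25}{3}\right) \left(-78\right) + 29 = 650 + 29 = 679$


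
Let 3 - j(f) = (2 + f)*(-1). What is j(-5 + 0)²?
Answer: 0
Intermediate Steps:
j(f) = 5 + f (j(f) = 3 - (2 + f)*(-1) = 3 - (-2 - f) = 3 + (2 + f) = 5 + f)
j(-5 + 0)² = (5 + (-5 + 0))² = (5 - 5)² = 0² = 0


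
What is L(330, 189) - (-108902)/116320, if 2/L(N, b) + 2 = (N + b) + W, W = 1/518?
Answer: 14642612717/15575655120 ≈ 0.94010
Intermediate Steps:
W = 1/518 ≈ 0.0019305
L(N, b) = 2/(-1035/518 + N + b) (L(N, b) = 2/(-2 + ((N + b) + 1/518)) = 2/(-2 + (1/518 + N + b)) = 2/(-1035/518 + N + b))
L(330, 189) - (-108902)/116320 = 1036/(-1035 + 518*330 + 518*189) - (-108902)/116320 = 1036/(-1035 + 170940 + 97902) - (-108902)/116320 = 1036/267807 - 1*(-54451/58160) = 1036*(1/267807) + 54451/58160 = 1036/267807 + 54451/58160 = 14642612717/15575655120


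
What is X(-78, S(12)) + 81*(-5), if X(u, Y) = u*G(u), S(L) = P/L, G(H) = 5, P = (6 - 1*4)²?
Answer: -795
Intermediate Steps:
P = 4 (P = (6 - 4)² = 2² = 4)
S(L) = 4/L
X(u, Y) = 5*u (X(u, Y) = u*5 = 5*u)
X(-78, S(12)) + 81*(-5) = 5*(-78) + 81*(-5) = -390 - 405 = -795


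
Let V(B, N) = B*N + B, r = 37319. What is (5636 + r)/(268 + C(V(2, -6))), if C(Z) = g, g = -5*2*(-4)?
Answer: 3905/28 ≈ 139.46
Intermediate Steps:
g = 40 (g = -10*(-4) = 40)
V(B, N) = B + B*N
C(Z) = 40
(5636 + r)/(268 + C(V(2, -6))) = (5636 + 37319)/(268 + 40) = 42955/308 = 42955*(1/308) = 3905/28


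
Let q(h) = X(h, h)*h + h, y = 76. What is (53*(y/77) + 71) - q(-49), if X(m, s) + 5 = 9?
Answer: 28360/77 ≈ 368.31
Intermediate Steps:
X(m, s) = 4 (X(m, s) = -5 + 9 = 4)
q(h) = 5*h (q(h) = 4*h + h = 5*h)
(53*(y/77) + 71) - q(-49) = (53*(76/77) + 71) - 5*(-49) = (53*(76*(1/77)) + 71) - 1*(-245) = (53*(76/77) + 71) + 245 = (4028/77 + 71) + 245 = 9495/77 + 245 = 28360/77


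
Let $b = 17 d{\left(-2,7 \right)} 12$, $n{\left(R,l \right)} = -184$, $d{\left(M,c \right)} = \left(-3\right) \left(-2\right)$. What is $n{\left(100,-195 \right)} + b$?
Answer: $1040$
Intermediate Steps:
$d{\left(M,c \right)} = 6$
$b = 1224$ ($b = 17 \cdot 6 \cdot 12 = 102 \cdot 12 = 1224$)
$n{\left(100,-195 \right)} + b = -184 + 1224 = 1040$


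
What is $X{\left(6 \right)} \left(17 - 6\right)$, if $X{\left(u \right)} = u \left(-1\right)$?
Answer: $-66$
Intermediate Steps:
$X{\left(u \right)} = - u$
$X{\left(6 \right)} \left(17 - 6\right) = \left(-1\right) 6 \left(17 - 6\right) = \left(-6\right) 11 = -66$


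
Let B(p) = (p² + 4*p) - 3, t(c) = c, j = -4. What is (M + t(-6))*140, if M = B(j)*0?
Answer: -840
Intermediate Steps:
B(p) = -3 + p² + 4*p
M = 0 (M = (-3 + (-4)² + 4*(-4))*0 = (-3 + 16 - 16)*0 = -3*0 = 0)
(M + t(-6))*140 = (0 - 6)*140 = -6*140 = -840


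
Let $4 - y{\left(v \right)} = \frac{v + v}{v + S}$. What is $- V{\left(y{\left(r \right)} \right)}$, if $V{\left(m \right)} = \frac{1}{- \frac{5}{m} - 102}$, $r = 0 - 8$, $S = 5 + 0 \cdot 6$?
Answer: $\frac{4}{393} \approx 0.010178$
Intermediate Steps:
$S = 5$ ($S = 5 + 0 = 5$)
$r = -8$ ($r = 0 - 8 = -8$)
$y{\left(v \right)} = 4 - \frac{2 v}{5 + v}$ ($y{\left(v \right)} = 4 - \frac{v + v}{v + 5} = 4 - \frac{2 v}{5 + v}$)
$V{\left(m \right)} = \frac{1}{-102 - \frac{5}{m}}$
$- V{\left(y{\left(r \right)} \right)} = - \frac{\left(-1\right) \frac{2 \left(10 - 8\right)}{5 - 8}}{5 + 102 \frac{2 \left(10 - 8\right)}{5 - 8}} = - \frac{\left(-1\right) 2 \frac{1}{-3} \cdot 2}{5 + 102 \cdot 2 \frac{1}{-3} \cdot 2} = - \frac{\left(-1\right) 2 \left(- \frac{1}{3}\right) 2}{5 + 102 \cdot 2 \left(- \frac{1}{3}\right) 2} = - \frac{\left(-1\right) \left(-4\right)}{3 \left(5 + 102 \left(- \frac{4}{3}\right)\right)} = - \frac{\left(-1\right) \left(-4\right)}{3 \left(5 - 136\right)} = - \frac{\left(-1\right) \left(-4\right)}{3 \left(-131\right)} = - \frac{\left(-1\right) \left(-4\right) \left(-1\right)}{3 \cdot 131} = \left(-1\right) \left(- \frac{4}{393}\right) = \frac{4}{393}$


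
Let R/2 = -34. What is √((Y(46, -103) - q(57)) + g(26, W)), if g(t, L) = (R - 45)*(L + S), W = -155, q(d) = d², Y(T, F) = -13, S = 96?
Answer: √3405 ≈ 58.352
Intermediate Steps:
R = -68 (R = 2*(-34) = -68)
g(t, L) = -10848 - 113*L (g(t, L) = (-68 - 45)*(L + 96) = -113*(96 + L) = -10848 - 113*L)
√((Y(46, -103) - q(57)) + g(26, W)) = √((-13 - 1*57²) + (-10848 - 113*(-155))) = √((-13 - 1*3249) + (-10848 + 17515)) = √((-13 - 3249) + 6667) = √(-3262 + 6667) = √3405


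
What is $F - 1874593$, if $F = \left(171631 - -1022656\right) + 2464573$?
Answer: $1784267$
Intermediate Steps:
$F = 3658860$ ($F = \left(171631 + 1022656\right) + 2464573 = 1194287 + 2464573 = 3658860$)
$F - 1874593 = 3658860 - 1874593 = 1784267$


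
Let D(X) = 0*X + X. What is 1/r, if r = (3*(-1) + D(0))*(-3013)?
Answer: 1/9039 ≈ 0.00011063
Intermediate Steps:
D(X) = X (D(X) = 0 + X = X)
r = 9039 (r = (3*(-1) + 0)*(-3013) = (-3 + 0)*(-3013) = -3*(-3013) = 9039)
1/r = 1/9039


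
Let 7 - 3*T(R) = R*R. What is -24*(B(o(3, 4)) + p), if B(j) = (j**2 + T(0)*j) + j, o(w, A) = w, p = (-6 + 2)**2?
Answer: -840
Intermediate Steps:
p = 16 (p = (-4)**2 = 16)
T(R) = 7/3 - R**2/3 (T(R) = 7/3 - R*R/3 = 7/3 - R**2/3)
B(j) = j**2 + 10*j/3 (B(j) = (j**2 + (7/3 - 1/3*0**2)*j) + j = (j**2 + (7/3 - 1/3*0)*j) + j = (j**2 + (7/3 + 0)*j) + j = (j**2 + 7*j/3) + j = j**2 + 10*j/3)
-24*(B(o(3, 4)) + p) = -24*((1/3)*3*(10 + 3*3) + 16) = -24*((1/3)*3*(10 + 9) + 16) = -24*((1/3)*3*19 + 16) = -24*(19 + 16) = -24*35 = -840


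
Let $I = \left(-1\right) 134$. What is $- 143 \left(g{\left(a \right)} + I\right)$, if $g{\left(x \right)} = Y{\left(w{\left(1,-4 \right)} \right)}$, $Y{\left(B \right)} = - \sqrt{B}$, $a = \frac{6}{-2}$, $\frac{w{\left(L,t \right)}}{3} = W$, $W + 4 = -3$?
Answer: $19162 + 143 i \sqrt{21} \approx 19162.0 + 655.31 i$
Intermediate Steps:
$W = -7$ ($W = -4 - 3 = -7$)
$w{\left(L,t \right)} = -21$ ($w{\left(L,t \right)} = 3 \left(-7\right) = -21$)
$a = -3$ ($a = 6 \left(- \frac{1}{2}\right) = -3$)
$I = -134$
$g{\left(x \right)} = - i \sqrt{21}$ ($g{\left(x \right)} = - \sqrt{-21} = - i \sqrt{21}$)
$- 143 \left(g{\left(a \right)} + I\right) = - 143 \left(- i \sqrt{21} - 134\right) = - 143 \left(-134 - i \sqrt{21}\right) = 19162 + 143 i \sqrt{21}$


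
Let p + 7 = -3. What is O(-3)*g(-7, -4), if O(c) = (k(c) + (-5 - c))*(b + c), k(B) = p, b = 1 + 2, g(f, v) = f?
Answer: 0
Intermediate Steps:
p = -10 (p = -7 - 3 = -10)
b = 3
k(B) = -10
O(c) = (-15 - c)*(3 + c) (O(c) = (-10 + (-5 - c))*(3 + c) = (-15 - c)*(3 + c))
O(-3)*g(-7, -4) = (-45 - 1*(-3)² - 18*(-3))*(-7) = (-45 - 1*9 + 54)*(-7) = (-45 - 9 + 54)*(-7) = 0*(-7) = 0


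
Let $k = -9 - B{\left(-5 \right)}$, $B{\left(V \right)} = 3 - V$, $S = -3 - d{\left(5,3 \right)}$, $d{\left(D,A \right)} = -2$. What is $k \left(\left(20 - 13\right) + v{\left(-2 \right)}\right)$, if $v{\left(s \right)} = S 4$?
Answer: $-51$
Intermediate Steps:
$S = -1$ ($S = -3 - -2 = -3 + 2 = -1$)
$v{\left(s \right)} = -4$ ($v{\left(s \right)} = \left(-1\right) 4 = -4$)
$k = -17$ ($k = -9 - \left(3 - -5\right) = -9 - \left(3 + 5\right) = -9 - 8 = -17$)
$k \left(\left(20 - 13\right) + v{\left(-2 \right)}\right) = - 17 \left(\left(20 - 13\right) - 4\right) = - 17 \left(7 - 4\right) = \left(-17\right) 3 = -51$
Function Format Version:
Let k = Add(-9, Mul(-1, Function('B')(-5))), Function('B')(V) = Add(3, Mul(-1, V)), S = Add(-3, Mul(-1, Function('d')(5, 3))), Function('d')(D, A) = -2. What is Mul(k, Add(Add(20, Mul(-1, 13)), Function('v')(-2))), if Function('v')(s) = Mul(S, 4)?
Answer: -51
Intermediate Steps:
S = -1 (S = Add(-3, Mul(-1, -2)) = Add(-3, 2) = -1)
Function('v')(s) = -4 (Function('v')(s) = Mul(-1, 4) = -4)
k = -17 (k = Add(-9, Mul(-1, Add(3, Mul(-1, -5)))) = Add(-9, Mul(-1, Add(3, 5))) = Add(-9, Mul(-1, 8)) = Add(-9, -8) = -17)
Mul(k, Add(Add(20, Mul(-1, 13)), Function('v')(-2))) = Mul(-17, Add(Add(20, Mul(-1, 13)), -4)) = Mul(-17, Add(Add(20, -13), -4)) = Mul(-17, Add(7, -4)) = Mul(-17, 3) = -51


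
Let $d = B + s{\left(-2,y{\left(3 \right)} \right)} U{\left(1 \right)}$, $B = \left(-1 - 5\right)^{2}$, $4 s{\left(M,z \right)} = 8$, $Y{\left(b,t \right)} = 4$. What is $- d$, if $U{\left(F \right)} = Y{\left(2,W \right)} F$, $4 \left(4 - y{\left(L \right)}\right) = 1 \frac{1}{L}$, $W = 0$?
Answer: $-44$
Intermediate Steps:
$y{\left(L \right)} = 4 - \frac{1}{4 L}$ ($y{\left(L \right)} = 4 - \frac{1 \frac{1}{L}}{4} = 4 - \frac{1}{4 L}$)
$s{\left(M,z \right)} = 2$ ($s{\left(M,z \right)} = \frac{1}{4} \cdot 8 = 2$)
$U{\left(F \right)} = 4 F$
$B = 36$ ($B = \left(-6\right)^{2} = 36$)
$d = 44$ ($d = 36 + 2 \cdot 4 \cdot 1 = 36 + 2 \cdot 4 = 36 + 8 = 44$)
$- d = \left(-1\right) 44 = -44$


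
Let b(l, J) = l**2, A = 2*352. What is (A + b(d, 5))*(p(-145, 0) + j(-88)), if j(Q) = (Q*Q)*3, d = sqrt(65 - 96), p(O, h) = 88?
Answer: 15694360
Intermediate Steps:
d = I*sqrt(31) (d = sqrt(-31) = I*sqrt(31) ≈ 5.5678*I)
j(Q) = 3*Q**2 (j(Q) = Q**2*3 = 3*Q**2)
A = 704
(A + b(d, 5))*(p(-145, 0) + j(-88)) = (704 + (I*sqrt(31))**2)*(88 + 3*(-88)**2) = (704 - 31)*(88 + 3*7744) = 673*(88 + 23232) = 673*23320 = 15694360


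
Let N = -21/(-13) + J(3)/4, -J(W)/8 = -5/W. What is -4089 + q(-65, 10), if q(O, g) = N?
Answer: -159278/39 ≈ -4084.1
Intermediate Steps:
J(W) = 40/W (J(W) = -(-40)/W = 40/W)
N = 193/39 (N = -21/(-13) + (40/3)/4 = -21*(-1/13) + (40*(⅓))*(¼) = 21/13 + (40/3)*(¼) = 21/13 + 10/3 = 193/39 ≈ 4.9487)
q(O, g) = 193/39
-4089 + q(-65, 10) = -4089 + 193/39 = -159278/39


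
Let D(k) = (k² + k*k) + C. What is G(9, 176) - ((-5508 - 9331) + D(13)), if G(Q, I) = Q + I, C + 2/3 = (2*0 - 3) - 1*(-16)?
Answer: 44021/3 ≈ 14674.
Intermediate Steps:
C = 37/3 (C = -⅔ + ((2*0 - 3) - 1*(-16)) = -⅔ + ((0 - 3) + 16) = -⅔ + (-3 + 16) = -⅔ + 13 = 37/3 ≈ 12.333)
D(k) = 37/3 + 2*k² (D(k) = (k² + k*k) + 37/3 = (k² + k²) + 37/3 = 2*k² + 37/3 = 37/3 + 2*k²)
G(Q, I) = I + Q
G(9, 176) - ((-5508 - 9331) + D(13)) = (176 + 9) - ((-5508 - 9331) + (37/3 + 2*13²)) = 185 - (-14839 + (37/3 + 2*169)) = 185 - (-14839 + (37/3 + 338)) = 185 - (-14839 + 1051/3) = 185 - 1*(-43466/3) = 185 + 43466/3 = 44021/3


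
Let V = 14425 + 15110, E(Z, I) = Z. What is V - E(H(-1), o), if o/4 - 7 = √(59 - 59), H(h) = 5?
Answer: 29530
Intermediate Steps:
o = 28 (o = 28 + 4*√(59 - 59) = 28 + 4*√0 = 28 + 4*0 = 28 + 0 = 28)
V = 29535
V - E(H(-1), o) = 29535 - 1*5 = 29535 - 5 = 29530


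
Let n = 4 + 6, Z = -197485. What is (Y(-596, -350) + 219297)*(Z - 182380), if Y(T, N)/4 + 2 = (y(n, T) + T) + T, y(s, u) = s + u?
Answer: -80598616105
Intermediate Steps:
n = 10
Y(T, N) = 32 + 12*T (Y(T, N) = -8 + 4*(((10 + T) + T) + T) = -8 + 4*((10 + 2*T) + T) = -8 + 4*(10 + 3*T) = -8 + (40 + 12*T) = 32 + 12*T)
(Y(-596, -350) + 219297)*(Z - 182380) = ((32 + 12*(-596)) + 219297)*(-197485 - 182380) = ((32 - 7152) + 219297)*(-379865) = (-7120 + 219297)*(-379865) = 212177*(-379865) = -80598616105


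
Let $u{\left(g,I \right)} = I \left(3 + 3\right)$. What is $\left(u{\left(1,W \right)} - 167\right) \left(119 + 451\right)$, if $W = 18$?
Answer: $-33630$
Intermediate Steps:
$u{\left(g,I \right)} = 6 I$ ($u{\left(g,I \right)} = I 6 = 6 I$)
$\left(u{\left(1,W \right)} - 167\right) \left(119 + 451\right) = \left(6 \cdot 18 - 167\right) \left(119 + 451\right) = \left(108 - 167\right) 570 = \left(-59\right) 570 = -33630$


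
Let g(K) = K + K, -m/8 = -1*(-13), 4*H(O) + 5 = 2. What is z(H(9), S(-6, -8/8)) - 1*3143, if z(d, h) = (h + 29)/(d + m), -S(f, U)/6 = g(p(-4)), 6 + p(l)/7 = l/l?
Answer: -1318713/419 ≈ -3147.3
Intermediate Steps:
H(O) = -¾ (H(O) = -5/4 + (¼)*2 = -5/4 + ½ = -¾)
p(l) = -35 (p(l) = -42 + 7*(l/l) = -42 + 7*1 = -42 + 7 = -35)
m = -104 (m = -(-8)*(-13) = -8*13 = -104)
g(K) = 2*K
S(f, U) = 420 (S(f, U) = -12*(-35) = -6*(-70) = 420)
z(d, h) = (29 + h)/(-104 + d) (z(d, h) = (h + 29)/(d - 104) = (29 + h)/(-104 + d))
z(H(9), S(-6, -8/8)) - 1*3143 = (29 + 420)/(-104 - ¾) - 1*3143 = 449/(-419/4) - 3143 = -4/419*449 - 3143 = -1796/419 - 3143 = -1318713/419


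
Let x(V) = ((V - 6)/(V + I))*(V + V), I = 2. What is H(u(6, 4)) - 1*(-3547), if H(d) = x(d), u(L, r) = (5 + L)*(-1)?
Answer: 31549/9 ≈ 3505.4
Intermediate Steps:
u(L, r) = -5 - L
x(V) = 2*V*(-6 + V)/(2 + V) (x(V) = ((V - 6)/(V + 2))*(V + V) = ((-6 + V)/(2 + V))*(2*V) = 2*V*(-6 + V)/(2 + V))
H(d) = 2*d*(-6 + d)/(2 + d)
H(u(6, 4)) - 1*(-3547) = 2*(-5 - 1*6)*(-6 + (-5 - 1*6))/(2 + (-5 - 1*6)) - 1*(-3547) = 2*(-5 - 6)*(-6 + (-5 - 6))/(2 + (-5 - 6)) + 3547 = 2*(-11)*(-6 - 11)/(2 - 11) + 3547 = 2*(-11)*(-17)/(-9) + 3547 = 2*(-11)*(-⅑)*(-17) + 3547 = -374/9 + 3547 = 31549/9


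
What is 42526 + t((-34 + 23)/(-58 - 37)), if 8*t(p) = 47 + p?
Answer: 8081059/190 ≈ 42532.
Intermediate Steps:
t(p) = 47/8 + p/8 (t(p) = (47 + p)/8 = 47/8 + p/8)
42526 + t((-34 + 23)/(-58 - 37)) = 42526 + (47/8 + ((-34 + 23)/(-58 - 37))/8) = 42526 + (47/8 + (-11/(-95))/8) = 42526 + (47/8 + (-11*(-1/95))/8) = 42526 + (47/8 + (⅛)*(11/95)) = 42526 + (47/8 + 11/760) = 42526 + 1119/190 = 8081059/190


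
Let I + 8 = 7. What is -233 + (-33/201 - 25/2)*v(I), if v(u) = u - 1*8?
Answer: -15949/134 ≈ -119.02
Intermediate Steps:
I = -1 (I = -8 + 7 = -1)
v(u) = -8 + u (v(u) = u - 8 = -8 + u)
-233 + (-33/201 - 25/2)*v(I) = -233 + (-33/201 - 25/2)*(-8 - 1) = -233 + (-33*1/201 - 25*½)*(-9) = -233 + (-11/67 - 25/2)*(-9) = -233 - 1697/134*(-9) = -233 + 15273/134 = -15949/134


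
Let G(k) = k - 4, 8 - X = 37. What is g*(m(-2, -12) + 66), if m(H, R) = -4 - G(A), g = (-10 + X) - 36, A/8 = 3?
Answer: -3150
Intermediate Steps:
A = 24 (A = 8*3 = 24)
X = -29 (X = 8 - 1*37 = 8 - 37 = -29)
g = -75 (g = (-10 - 29) - 36 = -39 - 36 = -75)
G(k) = -4 + k
m(H, R) = -24 (m(H, R) = -4 - (-4 + 24) = -4 - 1*20 = -4 - 20 = -24)
g*(m(-2, -12) + 66) = -75*(-24 + 66) = -75*42 = -3150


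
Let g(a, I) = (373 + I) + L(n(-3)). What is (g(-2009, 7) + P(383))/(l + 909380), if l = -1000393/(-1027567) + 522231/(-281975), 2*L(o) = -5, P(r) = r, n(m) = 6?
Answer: 146902339846275/175660645308155132 ≈ 0.00083628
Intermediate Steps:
L(o) = -5/2 (L(o) = (1/2)*(-5) = -5/2)
g(a, I) = 741/2 + I (g(a, I) = (373 + I) - 5/2 = 741/2 + I)
l = -254541525802/289748204825 (l = -1000393*(-1/1027567) + 522231*(-1/281975) = 1000393/1027567 - 522231/281975 = -254541525802/289748204825 ≈ -0.87849)
(g(-2009, 7) + P(383))/(l + 909380) = ((741/2 + 7) + 383)/(-254541525802/289748204825 + 909380) = (755/2 + 383)/(263490967962232698/289748204825) = (1521/2)*(289748204825/263490967962232698) = 146902339846275/175660645308155132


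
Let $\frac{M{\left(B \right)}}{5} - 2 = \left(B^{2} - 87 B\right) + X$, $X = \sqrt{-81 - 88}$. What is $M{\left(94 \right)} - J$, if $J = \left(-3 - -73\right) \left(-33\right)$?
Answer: $5610 + 65 i \approx 5610.0 + 65.0 i$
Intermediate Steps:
$X = 13 i$ ($X = \sqrt{-169} = 13 i \approx 13.0 i$)
$M{\left(B \right)} = 10 - 435 B + 5 B^{2} + 65 i$ ($M{\left(B \right)} = 10 + 5 \left(\left(B^{2} - 87 B\right) + 13 i\right) = 10 + 5 \left(B^{2} - 87 B + 13 i\right) = 10 + \left(- 435 B + 5 B^{2} + 65 i\right) = 10 - 435 B + 5 B^{2} + 65 i$)
$J = -2310$ ($J = \left(-3 + 73\right) \left(-33\right) = 70 \left(-33\right) = -2310$)
$M{\left(94 \right)} - J = \left(10 - 40890 + 5 \cdot 94^{2} + 65 i\right) - -2310 = \left(10 - 40890 + 5 \cdot 8836 + 65 i\right) + 2310 = \left(10 - 40890 + 44180 + 65 i\right) + 2310 = \left(3300 + 65 i\right) + 2310 = 5610 + 65 i$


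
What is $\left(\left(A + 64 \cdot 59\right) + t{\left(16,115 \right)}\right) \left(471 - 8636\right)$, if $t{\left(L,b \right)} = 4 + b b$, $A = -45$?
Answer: $-138478400$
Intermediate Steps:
$t{\left(L,b \right)} = 4 + b^{2}$
$\left(\left(A + 64 \cdot 59\right) + t{\left(16,115 \right)}\right) \left(471 - 8636\right) = \left(\left(-45 + 64 \cdot 59\right) + \left(4 + 115^{2}\right)\right) \left(471 - 8636\right) = \left(\left(-45 + 3776\right) + \left(4 + 13225\right)\right) \left(-8165\right) = \left(3731 + 13229\right) \left(-8165\right) = 16960 \left(-8165\right) = -138478400$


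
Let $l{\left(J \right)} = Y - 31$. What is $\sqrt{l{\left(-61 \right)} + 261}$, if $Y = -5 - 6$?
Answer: $\sqrt{219} \approx 14.799$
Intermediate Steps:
$Y = -11$
$l{\left(J \right)} = -42$ ($l{\left(J \right)} = -11 - 31 = -42$)
$\sqrt{l{\left(-61 \right)} + 261} = \sqrt{-42 + 261} = \sqrt{219}$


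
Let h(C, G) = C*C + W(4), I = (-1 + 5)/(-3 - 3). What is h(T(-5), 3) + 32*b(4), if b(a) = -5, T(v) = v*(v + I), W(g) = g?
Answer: 5821/9 ≈ 646.78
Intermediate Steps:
I = -⅔ (I = 4/(-6) = 4*(-⅙) = -⅔ ≈ -0.66667)
T(v) = v*(-⅔ + v) (T(v) = v*(v - ⅔) = v*(-⅔ + v))
h(C, G) = 4 + C² (h(C, G) = C*C + 4 = C² + 4 = 4 + C²)
h(T(-5), 3) + 32*b(4) = (4 + ((⅓)*(-5)*(-2 + 3*(-5)))²) + 32*(-5) = (4 + ((⅓)*(-5)*(-2 - 15))²) - 160 = (4 + ((⅓)*(-5)*(-17))²) - 160 = (4 + (85/3)²) - 160 = (4 + 7225/9) - 160 = 7261/9 - 160 = 5821/9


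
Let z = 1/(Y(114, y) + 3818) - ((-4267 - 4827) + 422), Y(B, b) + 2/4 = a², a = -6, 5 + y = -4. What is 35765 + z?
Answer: 342475961/7707 ≈ 44437.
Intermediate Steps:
y = -9 (y = -5 - 4 = -9)
Y(B, b) = 71/2 (Y(B, b) = -½ + (-6)² = -½ + 36 = 71/2)
z = 66835106/7707 (z = 1/(71/2 + 3818) - ((-4267 - 4827) + 422) = 1/(7707/2) - (-9094 + 422) = 2/7707 - 1*(-8672) = 2/7707 + 8672 = 66835106/7707 ≈ 8672.0)
35765 + z = 35765 + 66835106/7707 = 342475961/7707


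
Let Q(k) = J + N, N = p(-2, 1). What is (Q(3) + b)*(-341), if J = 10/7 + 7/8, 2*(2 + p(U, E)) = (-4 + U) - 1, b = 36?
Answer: -626417/56 ≈ -11186.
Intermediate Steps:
p(U, E) = -9/2 + U/2 (p(U, E) = -2 + ((-4 + U) - 1)/2 = -2 + (-5 + U)/2 = -2 + (-5/2 + U/2) = -9/2 + U/2)
N = -11/2 (N = -9/2 + (½)*(-2) = -9/2 - 1 = -11/2 ≈ -5.5000)
J = 129/56 (J = 10*(⅐) + 7*(⅛) = 10/7 + 7/8 = 129/56 ≈ 2.3036)
Q(k) = -179/56 (Q(k) = 129/56 - 11/2 = -179/56)
(Q(3) + b)*(-341) = (-179/56 + 36)*(-341) = (1837/56)*(-341) = -626417/56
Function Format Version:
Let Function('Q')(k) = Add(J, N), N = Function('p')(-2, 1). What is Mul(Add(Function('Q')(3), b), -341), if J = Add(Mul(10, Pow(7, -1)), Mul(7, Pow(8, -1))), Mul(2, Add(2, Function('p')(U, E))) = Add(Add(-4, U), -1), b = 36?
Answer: Rational(-626417, 56) ≈ -11186.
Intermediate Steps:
Function('p')(U, E) = Add(Rational(-9, 2), Mul(Rational(1, 2), U)) (Function('p')(U, E) = Add(-2, Mul(Rational(1, 2), Add(Add(-4, U), -1))) = Add(-2, Mul(Rational(1, 2), Add(-5, U))) = Add(-2, Add(Rational(-5, 2), Mul(Rational(1, 2), U))) = Add(Rational(-9, 2), Mul(Rational(1, 2), U)))
N = Rational(-11, 2) (N = Add(Rational(-9, 2), Mul(Rational(1, 2), -2)) = Add(Rational(-9, 2), -1) = Rational(-11, 2) ≈ -5.5000)
J = Rational(129, 56) (J = Add(Mul(10, Rational(1, 7)), Mul(7, Rational(1, 8))) = Add(Rational(10, 7), Rational(7, 8)) = Rational(129, 56) ≈ 2.3036)
Function('Q')(k) = Rational(-179, 56) (Function('Q')(k) = Add(Rational(129, 56), Rational(-11, 2)) = Rational(-179, 56))
Mul(Add(Function('Q')(3), b), -341) = Mul(Add(Rational(-179, 56), 36), -341) = Mul(Rational(1837, 56), -341) = Rational(-626417, 56)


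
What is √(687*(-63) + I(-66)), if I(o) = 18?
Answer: 3*I*√4807 ≈ 208.0*I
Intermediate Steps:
√(687*(-63) + I(-66)) = √(687*(-63) + 18) = √(-43281 + 18) = √(-43263) = 3*I*√4807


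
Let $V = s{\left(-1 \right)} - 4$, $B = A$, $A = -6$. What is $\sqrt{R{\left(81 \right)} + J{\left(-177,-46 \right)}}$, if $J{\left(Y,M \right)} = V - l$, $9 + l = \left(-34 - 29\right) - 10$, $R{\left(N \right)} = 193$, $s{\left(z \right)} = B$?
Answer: $\sqrt{265} \approx 16.279$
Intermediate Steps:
$B = -6$
$s{\left(z \right)} = -6$
$V = -10$ ($V = -6 - 4 = -10$)
$l = -82$ ($l = -9 - 73 = -82$)
$J{\left(Y,M \right)} = 72$ ($J{\left(Y,M \right)} = -10 - -82 = -10 + 82 = 72$)
$\sqrt{R{\left(81 \right)} + J{\left(-177,-46 \right)}} = \sqrt{193 + 72} = \sqrt{265}$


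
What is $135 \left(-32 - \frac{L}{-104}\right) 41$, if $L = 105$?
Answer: $- \frac{17839305}{104} \approx -1.7153 \cdot 10^{5}$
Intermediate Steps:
$135 \left(-32 - \frac{L}{-104}\right) 41 = 135 \left(-32 - \frac{105}{-104}\right) 41 = 135 \left(-32 - 105 \left(- \frac{1}{104}\right)\right) 41 = 135 \left(-32 - - \frac{105}{104}\right) 41 = 135 \left(-32 + \frac{105}{104}\right) 41 = 135 \left(- \frac{3223}{104}\right) 41 = \left(- \frac{435105}{104}\right) 41 = - \frac{17839305}{104}$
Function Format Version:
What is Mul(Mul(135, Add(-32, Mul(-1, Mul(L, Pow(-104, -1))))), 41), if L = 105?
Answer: Rational(-17839305, 104) ≈ -1.7153e+5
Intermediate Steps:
Mul(Mul(135, Add(-32, Mul(-1, Mul(L, Pow(-104, -1))))), 41) = Mul(Mul(135, Add(-32, Mul(-1, Mul(105, Pow(-104, -1))))), 41) = Mul(Mul(135, Add(-32, Mul(-1, Mul(105, Rational(-1, 104))))), 41) = Mul(Mul(135, Add(-32, Mul(-1, Rational(-105, 104)))), 41) = Mul(Mul(135, Add(-32, Rational(105, 104))), 41) = Mul(Mul(135, Rational(-3223, 104)), 41) = Mul(Rational(-435105, 104), 41) = Rational(-17839305, 104)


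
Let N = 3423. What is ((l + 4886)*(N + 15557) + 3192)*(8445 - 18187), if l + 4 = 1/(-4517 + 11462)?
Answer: -1253889678438808/1389 ≈ -9.0273e+11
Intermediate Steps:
l = -27779/6945 (l = -4 + 1/(-4517 + 11462) = -4 + 1/6945 = -27779/6945 ≈ -3.9999)
((l + 4886)*(N + 15557) + 3192)*(8445 - 18187) = ((-27779/6945 + 4886)*(3423 + 15557) + 3192)*(8445 - 18187) = ((33905491/6945)*18980 + 3192)*(-9742) = (128705243836/1389 + 3192)*(-9742) = (128709677524/1389)*(-9742) = -1253889678438808/1389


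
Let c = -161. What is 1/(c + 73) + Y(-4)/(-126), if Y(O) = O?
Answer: 113/5544 ≈ 0.020382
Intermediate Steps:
1/(c + 73) + Y(-4)/(-126) = 1/(-161 + 73) - 4/(-126) = 1/(-88) - 1/126*(-4) = -1/88 + 2/63 = 113/5544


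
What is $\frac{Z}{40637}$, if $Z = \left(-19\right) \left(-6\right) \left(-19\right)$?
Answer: $- \frac{2166}{40637} \approx -0.053301$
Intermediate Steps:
$Z = -2166$ ($Z = 114 \left(-19\right) = -2166$)
$\frac{Z}{40637} = - \frac{2166}{40637}$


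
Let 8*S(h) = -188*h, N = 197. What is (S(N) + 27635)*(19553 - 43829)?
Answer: -558481518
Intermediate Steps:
S(h) = -47*h/2 (S(h) = (-188*h)/8 = -47*h/2)
(S(N) + 27635)*(19553 - 43829) = (-47/2*197 + 27635)*(19553 - 43829) = (-9259/2 + 27635)*(-24276) = (46011/2)*(-24276) = -558481518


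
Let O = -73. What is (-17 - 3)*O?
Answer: 1460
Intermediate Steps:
(-17 - 3)*O = (-17 - 3)*(-73) = -20*(-73) = 1460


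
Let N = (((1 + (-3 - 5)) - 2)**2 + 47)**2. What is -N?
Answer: -16384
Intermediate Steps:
N = 16384 (N = (((1 - 8) - 2)**2 + 47)**2 = ((-7 - 2)**2 + 47)**2 = ((-9)**2 + 47)**2 = (81 + 47)**2 = 128**2 = 16384)
-N = -1*16384 = -16384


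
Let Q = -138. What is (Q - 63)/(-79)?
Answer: 201/79 ≈ 2.5443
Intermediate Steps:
(Q - 63)/(-79) = (-138 - 63)/(-79) = -201*(-1/79) = 201/79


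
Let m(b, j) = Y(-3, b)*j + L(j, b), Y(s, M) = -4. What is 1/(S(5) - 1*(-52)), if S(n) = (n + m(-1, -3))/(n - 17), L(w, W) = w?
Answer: 6/305 ≈ 0.019672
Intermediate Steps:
m(b, j) = -3*j (m(b, j) = -4*j + j = -3*j)
S(n) = (9 + n)/(-17 + n) (S(n) = (n - 3*(-3))/(n - 17) = (n + 9)/(-17 + n) = (9 + n)/(-17 + n))
1/(S(5) - 1*(-52)) = 1/((9 + 5)/(-17 + 5) - 1*(-52)) = 1/(14/(-12) + 52) = 1/(-1/12*14 + 52) = 1/(-7/6 + 52) = 1/(305/6) = 6/305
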